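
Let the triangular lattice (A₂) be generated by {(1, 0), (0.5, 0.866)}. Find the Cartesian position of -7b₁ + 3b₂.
(-5.5, 2.598)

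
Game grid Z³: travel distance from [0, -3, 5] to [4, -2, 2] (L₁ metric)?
8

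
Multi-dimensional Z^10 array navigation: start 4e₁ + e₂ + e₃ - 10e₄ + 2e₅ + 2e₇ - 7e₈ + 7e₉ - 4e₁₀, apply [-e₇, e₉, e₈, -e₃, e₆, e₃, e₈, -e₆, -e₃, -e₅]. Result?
(4, 1, 0, -10, 1, 0, 1, -5, 8, -4)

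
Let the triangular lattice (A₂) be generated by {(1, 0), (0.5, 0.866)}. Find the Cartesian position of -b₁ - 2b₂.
(-2, -1.732)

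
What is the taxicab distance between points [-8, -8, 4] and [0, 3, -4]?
27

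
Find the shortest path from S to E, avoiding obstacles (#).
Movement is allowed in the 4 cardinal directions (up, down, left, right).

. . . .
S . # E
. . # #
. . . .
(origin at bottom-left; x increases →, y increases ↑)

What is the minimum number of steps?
5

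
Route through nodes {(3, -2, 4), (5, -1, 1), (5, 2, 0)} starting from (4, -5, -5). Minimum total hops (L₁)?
23
(one optimal route: (4, -5, -5) → (3, -2, 4) → (5, -1, 1) → (5, 2, 0))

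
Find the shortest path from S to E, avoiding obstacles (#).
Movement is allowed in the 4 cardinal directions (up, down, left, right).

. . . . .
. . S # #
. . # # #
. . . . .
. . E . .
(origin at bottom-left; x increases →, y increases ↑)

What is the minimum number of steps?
5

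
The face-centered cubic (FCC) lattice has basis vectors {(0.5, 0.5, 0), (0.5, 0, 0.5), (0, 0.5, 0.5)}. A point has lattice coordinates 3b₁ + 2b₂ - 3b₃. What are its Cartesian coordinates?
(2.5, 0, -0.5)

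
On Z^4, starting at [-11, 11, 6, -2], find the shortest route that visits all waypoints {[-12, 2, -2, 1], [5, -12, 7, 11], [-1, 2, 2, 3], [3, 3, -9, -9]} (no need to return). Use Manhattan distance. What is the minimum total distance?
115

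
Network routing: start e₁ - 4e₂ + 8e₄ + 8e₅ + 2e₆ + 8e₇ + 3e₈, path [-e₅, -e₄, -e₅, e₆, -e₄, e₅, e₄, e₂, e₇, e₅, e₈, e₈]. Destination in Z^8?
(1, -3, 0, 7, 8, 3, 9, 5)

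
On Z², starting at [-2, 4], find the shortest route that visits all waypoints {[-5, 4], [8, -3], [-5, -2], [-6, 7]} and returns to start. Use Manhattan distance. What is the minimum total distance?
48
(one optimal route: (-2, 4) → (-5, 4) → (-6, 7) → (-5, -2) → (8, -3) → (-2, 4))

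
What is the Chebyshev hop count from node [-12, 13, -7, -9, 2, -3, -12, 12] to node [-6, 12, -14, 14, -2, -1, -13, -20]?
32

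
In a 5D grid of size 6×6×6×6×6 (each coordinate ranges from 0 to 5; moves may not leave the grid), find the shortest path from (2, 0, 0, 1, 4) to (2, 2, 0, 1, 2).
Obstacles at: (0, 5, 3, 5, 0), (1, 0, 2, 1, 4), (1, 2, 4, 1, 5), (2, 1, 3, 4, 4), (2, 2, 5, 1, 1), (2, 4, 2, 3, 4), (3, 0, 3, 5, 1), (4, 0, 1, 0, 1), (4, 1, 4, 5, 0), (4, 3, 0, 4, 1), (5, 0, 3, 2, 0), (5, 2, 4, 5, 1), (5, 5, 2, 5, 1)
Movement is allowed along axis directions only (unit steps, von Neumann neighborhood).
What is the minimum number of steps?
4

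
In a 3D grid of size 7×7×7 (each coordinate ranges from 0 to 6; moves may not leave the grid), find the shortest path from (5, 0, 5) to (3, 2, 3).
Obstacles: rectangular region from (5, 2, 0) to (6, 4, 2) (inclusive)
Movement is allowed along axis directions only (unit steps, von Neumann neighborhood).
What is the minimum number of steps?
6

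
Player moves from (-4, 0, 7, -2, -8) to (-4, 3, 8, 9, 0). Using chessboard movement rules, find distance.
11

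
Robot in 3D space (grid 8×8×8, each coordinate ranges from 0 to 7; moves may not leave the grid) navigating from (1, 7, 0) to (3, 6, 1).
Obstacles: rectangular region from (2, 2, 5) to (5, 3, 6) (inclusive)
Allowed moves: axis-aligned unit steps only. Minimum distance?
4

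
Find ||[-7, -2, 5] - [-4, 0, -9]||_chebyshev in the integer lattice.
14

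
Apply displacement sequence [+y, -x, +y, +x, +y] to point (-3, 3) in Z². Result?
(-3, 6)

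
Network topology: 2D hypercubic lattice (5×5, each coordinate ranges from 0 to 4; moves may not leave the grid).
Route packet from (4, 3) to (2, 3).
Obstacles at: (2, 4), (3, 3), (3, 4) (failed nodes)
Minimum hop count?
4
(one shortest path: (4, 3) → (4, 2) → (3, 2) → (2, 2) → (2, 3))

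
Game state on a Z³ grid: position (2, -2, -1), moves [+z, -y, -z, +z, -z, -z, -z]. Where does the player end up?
(2, -3, -3)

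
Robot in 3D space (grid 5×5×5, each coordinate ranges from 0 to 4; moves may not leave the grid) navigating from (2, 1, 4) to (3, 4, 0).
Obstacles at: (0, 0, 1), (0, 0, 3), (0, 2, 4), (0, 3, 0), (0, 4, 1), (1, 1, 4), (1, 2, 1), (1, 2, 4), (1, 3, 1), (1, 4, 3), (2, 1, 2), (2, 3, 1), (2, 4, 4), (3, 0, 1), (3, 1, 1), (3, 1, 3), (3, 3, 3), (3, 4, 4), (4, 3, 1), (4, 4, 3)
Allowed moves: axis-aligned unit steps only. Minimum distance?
8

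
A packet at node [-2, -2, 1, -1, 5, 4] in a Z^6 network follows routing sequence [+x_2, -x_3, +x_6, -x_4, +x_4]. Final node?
(-2, -1, 0, -1, 5, 5)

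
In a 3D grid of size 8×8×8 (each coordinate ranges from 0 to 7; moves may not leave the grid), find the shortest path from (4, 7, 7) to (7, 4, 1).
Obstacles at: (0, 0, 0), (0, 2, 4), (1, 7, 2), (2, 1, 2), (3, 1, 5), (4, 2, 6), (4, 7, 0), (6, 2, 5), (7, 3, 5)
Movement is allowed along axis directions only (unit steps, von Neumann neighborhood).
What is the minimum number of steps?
12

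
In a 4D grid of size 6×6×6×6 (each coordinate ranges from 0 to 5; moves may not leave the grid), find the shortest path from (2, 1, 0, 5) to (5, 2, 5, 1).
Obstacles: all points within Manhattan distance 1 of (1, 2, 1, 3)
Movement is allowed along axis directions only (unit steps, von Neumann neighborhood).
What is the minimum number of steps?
13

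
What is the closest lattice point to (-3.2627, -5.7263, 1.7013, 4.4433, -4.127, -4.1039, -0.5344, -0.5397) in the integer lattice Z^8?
(-3, -6, 2, 4, -4, -4, -1, -1)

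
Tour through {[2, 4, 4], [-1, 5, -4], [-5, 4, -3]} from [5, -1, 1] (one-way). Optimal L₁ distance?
29
(one optimal route: (5, -1, 1) → (2, 4, 4) → (-1, 5, -4) → (-5, 4, -3))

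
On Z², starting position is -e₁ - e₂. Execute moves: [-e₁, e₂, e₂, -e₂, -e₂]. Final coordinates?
(-2, -1)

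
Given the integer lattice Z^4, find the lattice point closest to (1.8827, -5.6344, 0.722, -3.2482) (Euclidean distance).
(2, -6, 1, -3)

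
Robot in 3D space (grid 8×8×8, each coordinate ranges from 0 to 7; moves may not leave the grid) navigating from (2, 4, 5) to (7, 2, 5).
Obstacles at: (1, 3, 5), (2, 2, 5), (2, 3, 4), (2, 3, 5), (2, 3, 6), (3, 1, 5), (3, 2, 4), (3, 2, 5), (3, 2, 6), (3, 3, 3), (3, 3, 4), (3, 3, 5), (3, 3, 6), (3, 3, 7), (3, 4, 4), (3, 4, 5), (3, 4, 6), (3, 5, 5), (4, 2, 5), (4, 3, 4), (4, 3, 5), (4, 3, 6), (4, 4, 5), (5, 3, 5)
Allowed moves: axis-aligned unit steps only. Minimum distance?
11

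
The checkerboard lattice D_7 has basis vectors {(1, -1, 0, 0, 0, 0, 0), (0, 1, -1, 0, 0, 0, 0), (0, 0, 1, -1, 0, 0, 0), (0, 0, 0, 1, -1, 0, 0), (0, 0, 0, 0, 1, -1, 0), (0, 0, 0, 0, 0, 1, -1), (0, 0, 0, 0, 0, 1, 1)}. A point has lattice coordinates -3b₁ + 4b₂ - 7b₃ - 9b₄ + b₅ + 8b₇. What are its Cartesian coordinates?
(-3, 7, -11, -2, 10, 7, 8)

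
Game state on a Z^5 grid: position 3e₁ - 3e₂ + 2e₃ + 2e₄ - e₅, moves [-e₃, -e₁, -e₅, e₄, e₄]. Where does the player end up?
(2, -3, 1, 4, -2)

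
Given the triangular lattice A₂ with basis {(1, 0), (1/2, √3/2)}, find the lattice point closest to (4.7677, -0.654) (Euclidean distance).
(4.5, -0.866)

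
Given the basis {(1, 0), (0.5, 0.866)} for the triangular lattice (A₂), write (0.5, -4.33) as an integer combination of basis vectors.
3b₁ - 5b₂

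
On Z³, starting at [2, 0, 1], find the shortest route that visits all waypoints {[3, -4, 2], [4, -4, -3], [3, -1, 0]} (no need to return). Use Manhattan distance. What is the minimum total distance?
14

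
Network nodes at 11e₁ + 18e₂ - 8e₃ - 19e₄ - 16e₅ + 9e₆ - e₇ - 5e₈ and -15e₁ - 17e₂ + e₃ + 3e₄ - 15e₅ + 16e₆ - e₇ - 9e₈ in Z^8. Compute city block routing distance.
104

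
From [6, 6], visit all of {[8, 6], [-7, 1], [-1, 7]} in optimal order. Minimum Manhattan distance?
24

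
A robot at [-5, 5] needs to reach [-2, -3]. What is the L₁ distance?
11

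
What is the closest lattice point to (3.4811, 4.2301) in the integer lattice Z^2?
(3, 4)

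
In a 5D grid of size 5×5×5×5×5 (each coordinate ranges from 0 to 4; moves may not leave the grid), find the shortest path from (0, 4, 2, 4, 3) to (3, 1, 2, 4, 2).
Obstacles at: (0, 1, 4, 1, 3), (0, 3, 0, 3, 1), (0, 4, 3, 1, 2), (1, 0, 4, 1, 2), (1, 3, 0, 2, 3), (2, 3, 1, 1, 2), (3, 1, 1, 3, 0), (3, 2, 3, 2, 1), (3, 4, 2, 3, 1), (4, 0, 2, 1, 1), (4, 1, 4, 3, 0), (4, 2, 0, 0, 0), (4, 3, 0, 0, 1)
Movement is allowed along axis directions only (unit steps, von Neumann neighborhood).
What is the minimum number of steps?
7
(one shortest path: (0, 4, 2, 4, 3) → (1, 4, 2, 4, 3) → (2, 4, 2, 4, 3) → (3, 4, 2, 4, 3) → (3, 3, 2, 4, 3) → (3, 2, 2, 4, 3) → (3, 1, 2, 4, 3) → (3, 1, 2, 4, 2))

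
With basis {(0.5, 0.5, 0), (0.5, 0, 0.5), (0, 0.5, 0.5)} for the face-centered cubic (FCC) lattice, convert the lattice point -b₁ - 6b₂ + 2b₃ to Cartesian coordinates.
(-3.5, 0.5, -2)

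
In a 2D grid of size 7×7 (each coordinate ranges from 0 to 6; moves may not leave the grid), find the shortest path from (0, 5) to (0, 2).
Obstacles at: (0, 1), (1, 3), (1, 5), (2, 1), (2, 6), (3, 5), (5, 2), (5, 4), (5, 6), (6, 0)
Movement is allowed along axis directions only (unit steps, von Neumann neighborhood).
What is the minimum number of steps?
3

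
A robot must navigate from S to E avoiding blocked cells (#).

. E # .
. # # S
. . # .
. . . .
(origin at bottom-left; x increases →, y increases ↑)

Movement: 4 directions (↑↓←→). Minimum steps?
9
(one shortest path: (3, 2) → (3, 1) → (3, 0) → (2, 0) → (1, 0) → (0, 0) → (0, 1) → (0, 2) → (0, 3) → (1, 3))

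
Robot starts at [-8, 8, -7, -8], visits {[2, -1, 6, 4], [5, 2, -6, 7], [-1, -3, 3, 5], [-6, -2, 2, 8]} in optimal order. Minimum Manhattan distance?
75
(one optimal route: (-8, 8, -7, -8) → (5, 2, -6, 7) → (2, -1, 6, 4) → (-1, -3, 3, 5) → (-6, -2, 2, 8))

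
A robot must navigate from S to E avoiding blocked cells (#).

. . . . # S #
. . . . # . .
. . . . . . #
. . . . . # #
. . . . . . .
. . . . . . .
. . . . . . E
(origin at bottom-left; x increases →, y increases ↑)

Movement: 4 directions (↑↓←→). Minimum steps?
9
(one shortest path: (5, 6) → (5, 5) → (5, 4) → (4, 4) → (4, 3) → (4, 2) → (5, 2) → (6, 2) → (6, 1) → (6, 0))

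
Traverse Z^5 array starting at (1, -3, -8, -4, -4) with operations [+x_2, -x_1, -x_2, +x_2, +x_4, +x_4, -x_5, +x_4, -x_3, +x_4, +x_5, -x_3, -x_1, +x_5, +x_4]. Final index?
(-1, -2, -10, 1, -3)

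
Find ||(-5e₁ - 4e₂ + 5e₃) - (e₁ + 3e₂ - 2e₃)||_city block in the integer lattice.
20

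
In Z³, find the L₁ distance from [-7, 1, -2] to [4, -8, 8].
30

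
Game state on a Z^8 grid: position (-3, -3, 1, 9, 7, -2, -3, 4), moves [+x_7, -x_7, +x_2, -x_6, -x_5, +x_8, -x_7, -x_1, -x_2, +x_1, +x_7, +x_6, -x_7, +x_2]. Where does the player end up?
(-3, -2, 1, 9, 6, -2, -4, 5)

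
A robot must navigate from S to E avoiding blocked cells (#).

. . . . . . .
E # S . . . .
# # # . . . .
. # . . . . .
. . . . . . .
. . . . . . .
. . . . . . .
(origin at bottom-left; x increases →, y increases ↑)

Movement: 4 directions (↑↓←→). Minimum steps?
4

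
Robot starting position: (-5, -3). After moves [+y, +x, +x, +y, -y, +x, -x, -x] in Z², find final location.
(-4, -2)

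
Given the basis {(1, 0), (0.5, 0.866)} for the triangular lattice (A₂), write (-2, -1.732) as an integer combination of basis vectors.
-b₁ - 2b₂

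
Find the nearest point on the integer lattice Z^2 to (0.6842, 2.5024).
(1, 3)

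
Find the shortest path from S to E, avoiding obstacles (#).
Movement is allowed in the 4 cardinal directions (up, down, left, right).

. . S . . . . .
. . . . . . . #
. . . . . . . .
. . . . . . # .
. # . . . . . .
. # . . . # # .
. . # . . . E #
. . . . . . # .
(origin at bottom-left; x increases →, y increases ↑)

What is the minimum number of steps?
10
(one shortest path: (2, 7) → (3, 7) → (4, 7) → (4, 6) → (4, 5) → (4, 4) → (4, 3) → (4, 2) → (4, 1) → (5, 1) → (6, 1))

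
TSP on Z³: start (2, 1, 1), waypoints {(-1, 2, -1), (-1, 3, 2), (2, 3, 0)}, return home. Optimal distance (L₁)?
18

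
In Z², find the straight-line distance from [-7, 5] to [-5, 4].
2.23607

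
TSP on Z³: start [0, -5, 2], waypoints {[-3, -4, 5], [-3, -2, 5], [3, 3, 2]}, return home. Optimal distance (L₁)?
34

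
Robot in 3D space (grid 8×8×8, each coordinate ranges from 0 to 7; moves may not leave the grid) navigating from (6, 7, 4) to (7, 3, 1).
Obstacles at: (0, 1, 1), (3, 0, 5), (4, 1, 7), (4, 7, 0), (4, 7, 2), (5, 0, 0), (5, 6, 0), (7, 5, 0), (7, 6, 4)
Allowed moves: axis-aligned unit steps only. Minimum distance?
8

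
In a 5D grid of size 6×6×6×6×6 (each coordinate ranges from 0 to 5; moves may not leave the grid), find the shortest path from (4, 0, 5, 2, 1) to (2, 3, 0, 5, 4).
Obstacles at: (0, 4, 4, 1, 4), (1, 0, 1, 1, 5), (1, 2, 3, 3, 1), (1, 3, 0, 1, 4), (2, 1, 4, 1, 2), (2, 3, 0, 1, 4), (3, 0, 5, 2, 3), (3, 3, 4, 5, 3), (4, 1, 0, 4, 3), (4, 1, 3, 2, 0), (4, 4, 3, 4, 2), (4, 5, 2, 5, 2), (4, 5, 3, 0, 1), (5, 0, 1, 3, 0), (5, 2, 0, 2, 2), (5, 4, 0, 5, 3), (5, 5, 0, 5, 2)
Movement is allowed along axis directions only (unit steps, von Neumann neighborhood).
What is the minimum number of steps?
16
(one shortest path: (4, 0, 5, 2, 1) → (3, 0, 5, 2, 1) → (2, 0, 5, 2, 1) → (2, 1, 5, 2, 1) → (2, 2, 5, 2, 1) → (2, 3, 5, 2, 1) → (2, 3, 4, 2, 1) → (2, 3, 3, 2, 1) → (2, 3, 2, 2, 1) → (2, 3, 1, 2, 1) → (2, 3, 0, 2, 1) → (2, 3, 0, 3, 1) → (2, 3, 0, 4, 1) → (2, 3, 0, 5, 1) → (2, 3, 0, 5, 2) → (2, 3, 0, 5, 3) → (2, 3, 0, 5, 4))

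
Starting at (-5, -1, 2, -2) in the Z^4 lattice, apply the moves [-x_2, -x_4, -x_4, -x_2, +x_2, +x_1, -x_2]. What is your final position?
(-4, -3, 2, -4)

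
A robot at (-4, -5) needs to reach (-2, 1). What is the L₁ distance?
8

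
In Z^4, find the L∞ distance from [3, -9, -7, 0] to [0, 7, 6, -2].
16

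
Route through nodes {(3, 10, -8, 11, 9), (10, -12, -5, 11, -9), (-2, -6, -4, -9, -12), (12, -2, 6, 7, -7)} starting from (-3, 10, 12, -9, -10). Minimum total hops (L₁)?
161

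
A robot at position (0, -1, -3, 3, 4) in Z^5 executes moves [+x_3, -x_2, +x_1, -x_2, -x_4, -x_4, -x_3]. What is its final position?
(1, -3, -3, 1, 4)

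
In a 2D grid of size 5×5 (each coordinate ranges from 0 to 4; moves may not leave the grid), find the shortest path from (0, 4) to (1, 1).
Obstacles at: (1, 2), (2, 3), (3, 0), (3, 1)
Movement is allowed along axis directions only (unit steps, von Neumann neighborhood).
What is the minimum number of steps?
4
(one shortest path: (0, 4) → (0, 3) → (0, 2) → (0, 1) → (1, 1))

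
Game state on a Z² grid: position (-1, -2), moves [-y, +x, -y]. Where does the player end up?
(0, -4)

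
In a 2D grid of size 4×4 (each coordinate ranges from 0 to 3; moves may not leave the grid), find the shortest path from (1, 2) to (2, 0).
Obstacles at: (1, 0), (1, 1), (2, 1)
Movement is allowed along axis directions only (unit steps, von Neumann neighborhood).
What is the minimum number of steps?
5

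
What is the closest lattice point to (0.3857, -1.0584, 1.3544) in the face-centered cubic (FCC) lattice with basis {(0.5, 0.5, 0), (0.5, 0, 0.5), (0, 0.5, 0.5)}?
(0.5, -1, 1.5)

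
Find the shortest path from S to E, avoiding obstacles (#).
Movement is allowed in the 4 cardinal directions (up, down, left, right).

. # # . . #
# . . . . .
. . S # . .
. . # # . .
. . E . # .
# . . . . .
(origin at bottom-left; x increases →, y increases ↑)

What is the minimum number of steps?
4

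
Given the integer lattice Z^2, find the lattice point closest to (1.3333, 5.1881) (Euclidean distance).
(1, 5)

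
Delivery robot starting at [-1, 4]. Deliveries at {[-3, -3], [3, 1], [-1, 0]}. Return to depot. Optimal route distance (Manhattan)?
26
(one optimal route: (-1, 4) → (-3, -3) → (-1, 0) → (3, 1) → (-1, 4))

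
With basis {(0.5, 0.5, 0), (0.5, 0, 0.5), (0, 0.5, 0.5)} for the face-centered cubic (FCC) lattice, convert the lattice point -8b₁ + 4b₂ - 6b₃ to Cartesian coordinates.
(-2, -7, -1)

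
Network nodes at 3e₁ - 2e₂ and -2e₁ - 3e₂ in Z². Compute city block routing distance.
6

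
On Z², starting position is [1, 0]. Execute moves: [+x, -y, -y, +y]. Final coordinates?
(2, -1)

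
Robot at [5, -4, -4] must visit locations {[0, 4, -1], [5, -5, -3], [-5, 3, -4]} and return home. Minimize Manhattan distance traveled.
44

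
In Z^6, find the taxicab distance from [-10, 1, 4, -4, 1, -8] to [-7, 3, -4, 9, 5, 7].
45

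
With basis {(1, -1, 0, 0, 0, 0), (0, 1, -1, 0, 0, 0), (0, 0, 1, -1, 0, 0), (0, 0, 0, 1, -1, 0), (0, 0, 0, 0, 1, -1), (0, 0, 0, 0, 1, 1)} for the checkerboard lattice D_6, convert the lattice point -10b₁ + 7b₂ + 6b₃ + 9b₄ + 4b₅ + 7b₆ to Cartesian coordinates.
(-10, 17, -1, 3, 2, 3)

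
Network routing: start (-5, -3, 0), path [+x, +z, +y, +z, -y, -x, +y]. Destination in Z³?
(-5, -2, 2)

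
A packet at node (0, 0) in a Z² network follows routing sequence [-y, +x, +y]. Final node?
(1, 0)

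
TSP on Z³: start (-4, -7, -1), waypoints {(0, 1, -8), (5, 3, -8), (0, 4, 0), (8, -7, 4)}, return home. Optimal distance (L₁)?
76
(one optimal route: (-4, -7, -1) → (0, 4, 0) → (0, 1, -8) → (5, 3, -8) → (8, -7, 4) → (-4, -7, -1))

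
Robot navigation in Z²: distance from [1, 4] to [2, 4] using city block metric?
1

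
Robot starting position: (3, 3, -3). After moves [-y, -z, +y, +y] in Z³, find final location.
(3, 4, -4)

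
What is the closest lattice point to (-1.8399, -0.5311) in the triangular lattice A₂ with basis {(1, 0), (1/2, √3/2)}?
(-1.5, -0.866)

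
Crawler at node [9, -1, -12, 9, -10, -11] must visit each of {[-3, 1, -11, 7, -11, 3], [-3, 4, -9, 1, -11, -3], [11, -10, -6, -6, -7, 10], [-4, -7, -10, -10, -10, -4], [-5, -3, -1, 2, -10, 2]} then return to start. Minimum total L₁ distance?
204
(one optimal route: (9, -1, -12, 9, -10, -11) → (-3, 1, -11, 7, -11, 3) → (-3, 4, -9, 1, -11, -3) → (-5, -3, -1, 2, -10, 2) → (-4, -7, -10, -10, -10, -4) → (11, -10, -6, -6, -7, 10) → (9, -1, -12, 9, -10, -11))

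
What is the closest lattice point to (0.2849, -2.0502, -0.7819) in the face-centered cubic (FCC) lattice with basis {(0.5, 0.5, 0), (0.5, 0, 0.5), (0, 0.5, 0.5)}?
(0.5, -2, -0.5)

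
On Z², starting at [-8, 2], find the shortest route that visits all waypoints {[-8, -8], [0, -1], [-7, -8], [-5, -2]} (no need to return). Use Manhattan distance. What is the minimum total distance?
25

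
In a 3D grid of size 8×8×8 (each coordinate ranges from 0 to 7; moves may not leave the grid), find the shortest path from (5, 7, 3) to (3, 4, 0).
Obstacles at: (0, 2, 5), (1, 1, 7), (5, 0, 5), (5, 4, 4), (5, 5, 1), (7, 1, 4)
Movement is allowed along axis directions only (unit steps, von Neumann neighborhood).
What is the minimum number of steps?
8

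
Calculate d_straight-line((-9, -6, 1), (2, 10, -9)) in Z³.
21.8403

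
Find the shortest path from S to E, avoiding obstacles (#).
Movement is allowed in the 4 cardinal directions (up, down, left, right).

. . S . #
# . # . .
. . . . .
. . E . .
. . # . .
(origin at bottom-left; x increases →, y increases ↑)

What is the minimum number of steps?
5
(one shortest path: (2, 4) → (1, 4) → (1, 3) → (1, 2) → (2, 2) → (2, 1))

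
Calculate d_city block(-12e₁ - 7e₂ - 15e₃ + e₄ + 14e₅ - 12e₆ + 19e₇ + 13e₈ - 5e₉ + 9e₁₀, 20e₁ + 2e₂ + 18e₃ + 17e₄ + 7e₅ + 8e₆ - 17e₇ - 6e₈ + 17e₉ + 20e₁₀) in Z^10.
205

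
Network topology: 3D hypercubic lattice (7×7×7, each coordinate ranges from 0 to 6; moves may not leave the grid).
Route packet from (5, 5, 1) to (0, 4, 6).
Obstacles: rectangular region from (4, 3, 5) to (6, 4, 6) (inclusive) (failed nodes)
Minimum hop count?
11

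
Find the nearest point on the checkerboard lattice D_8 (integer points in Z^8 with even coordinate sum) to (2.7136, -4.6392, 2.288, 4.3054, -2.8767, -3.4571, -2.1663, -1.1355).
(3, -5, 2, 4, -3, -4, -2, -1)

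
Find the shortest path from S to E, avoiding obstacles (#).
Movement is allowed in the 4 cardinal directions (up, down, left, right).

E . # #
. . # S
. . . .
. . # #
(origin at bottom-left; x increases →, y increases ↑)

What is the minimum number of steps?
6
(one shortest path: (3, 2) → (3, 1) → (2, 1) → (1, 1) → (0, 1) → (0, 2) → (0, 3))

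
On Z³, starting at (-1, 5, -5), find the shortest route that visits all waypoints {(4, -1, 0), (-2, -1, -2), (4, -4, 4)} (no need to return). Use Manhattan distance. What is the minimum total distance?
25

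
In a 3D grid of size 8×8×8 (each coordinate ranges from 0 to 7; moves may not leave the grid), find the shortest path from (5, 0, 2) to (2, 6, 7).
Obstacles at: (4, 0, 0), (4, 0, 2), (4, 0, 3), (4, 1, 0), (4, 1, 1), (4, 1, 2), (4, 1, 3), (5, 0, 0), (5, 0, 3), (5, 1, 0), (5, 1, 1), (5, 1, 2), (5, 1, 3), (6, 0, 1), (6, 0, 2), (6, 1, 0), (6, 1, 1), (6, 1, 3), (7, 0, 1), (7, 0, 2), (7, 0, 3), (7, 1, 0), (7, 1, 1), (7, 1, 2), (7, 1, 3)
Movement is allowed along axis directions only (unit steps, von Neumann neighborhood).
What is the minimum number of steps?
16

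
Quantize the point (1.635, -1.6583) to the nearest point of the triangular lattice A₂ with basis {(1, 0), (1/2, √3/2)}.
(2, -1.732)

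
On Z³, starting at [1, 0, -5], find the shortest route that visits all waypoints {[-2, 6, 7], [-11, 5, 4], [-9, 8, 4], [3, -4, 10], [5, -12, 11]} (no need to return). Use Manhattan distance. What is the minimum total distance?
72
(one optimal route: (1, 0, -5) → (-11, 5, 4) → (-9, 8, 4) → (-2, 6, 7) → (3, -4, 10) → (5, -12, 11))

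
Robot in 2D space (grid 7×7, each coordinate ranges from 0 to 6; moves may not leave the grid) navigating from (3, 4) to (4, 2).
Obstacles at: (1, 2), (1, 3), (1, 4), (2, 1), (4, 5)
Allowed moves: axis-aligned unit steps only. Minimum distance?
3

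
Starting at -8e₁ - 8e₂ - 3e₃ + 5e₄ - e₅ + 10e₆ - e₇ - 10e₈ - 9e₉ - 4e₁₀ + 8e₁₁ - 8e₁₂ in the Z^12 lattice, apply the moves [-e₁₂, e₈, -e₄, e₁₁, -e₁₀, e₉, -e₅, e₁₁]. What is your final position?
(-8, -8, -3, 4, -2, 10, -1, -9, -8, -5, 10, -9)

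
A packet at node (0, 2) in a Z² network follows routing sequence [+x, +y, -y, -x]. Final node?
(0, 2)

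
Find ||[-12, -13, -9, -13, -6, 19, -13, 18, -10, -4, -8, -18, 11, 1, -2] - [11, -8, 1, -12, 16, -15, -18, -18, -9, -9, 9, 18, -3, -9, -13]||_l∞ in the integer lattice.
36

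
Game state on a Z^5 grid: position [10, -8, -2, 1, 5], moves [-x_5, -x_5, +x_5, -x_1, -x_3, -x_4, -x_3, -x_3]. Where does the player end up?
(9, -8, -5, 0, 4)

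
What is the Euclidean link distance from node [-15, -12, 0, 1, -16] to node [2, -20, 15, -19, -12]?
31.5278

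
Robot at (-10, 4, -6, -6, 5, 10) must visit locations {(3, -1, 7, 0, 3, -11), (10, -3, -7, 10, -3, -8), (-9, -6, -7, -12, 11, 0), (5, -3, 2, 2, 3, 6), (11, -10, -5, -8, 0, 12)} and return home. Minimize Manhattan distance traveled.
252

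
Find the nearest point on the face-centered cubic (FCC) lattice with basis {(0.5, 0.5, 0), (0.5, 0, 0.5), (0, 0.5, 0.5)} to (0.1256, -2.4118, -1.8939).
(0.5, -2.5, -2)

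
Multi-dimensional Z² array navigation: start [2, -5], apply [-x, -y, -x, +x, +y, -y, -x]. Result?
(0, -6)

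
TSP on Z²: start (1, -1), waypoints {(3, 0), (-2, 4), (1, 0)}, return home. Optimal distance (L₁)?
20
(one optimal route: (1, -1) → (3, 0) → (-2, 4) → (1, 0) → (1, -1))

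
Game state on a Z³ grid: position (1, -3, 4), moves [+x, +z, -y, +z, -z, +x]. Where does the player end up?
(3, -4, 5)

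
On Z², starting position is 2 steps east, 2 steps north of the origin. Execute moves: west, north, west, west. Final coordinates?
(-1, 3)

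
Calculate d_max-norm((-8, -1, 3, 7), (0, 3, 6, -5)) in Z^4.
12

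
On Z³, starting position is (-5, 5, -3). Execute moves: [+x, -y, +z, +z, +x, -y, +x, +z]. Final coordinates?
(-2, 3, 0)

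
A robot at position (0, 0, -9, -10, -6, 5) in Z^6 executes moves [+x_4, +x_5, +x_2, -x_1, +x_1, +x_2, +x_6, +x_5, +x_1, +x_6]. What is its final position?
(1, 2, -9, -9, -4, 7)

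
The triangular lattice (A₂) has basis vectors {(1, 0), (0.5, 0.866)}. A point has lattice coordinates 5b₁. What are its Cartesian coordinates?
(5, 0)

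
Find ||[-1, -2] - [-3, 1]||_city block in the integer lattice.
5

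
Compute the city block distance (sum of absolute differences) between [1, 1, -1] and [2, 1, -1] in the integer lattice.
1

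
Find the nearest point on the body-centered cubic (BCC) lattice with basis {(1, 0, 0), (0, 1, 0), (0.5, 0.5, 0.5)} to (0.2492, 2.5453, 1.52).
(0.5, 2.5, 1.5)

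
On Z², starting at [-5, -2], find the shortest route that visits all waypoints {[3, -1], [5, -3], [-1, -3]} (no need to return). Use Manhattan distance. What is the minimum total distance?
15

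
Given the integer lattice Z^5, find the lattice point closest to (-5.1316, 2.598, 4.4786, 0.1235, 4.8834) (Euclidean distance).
(-5, 3, 4, 0, 5)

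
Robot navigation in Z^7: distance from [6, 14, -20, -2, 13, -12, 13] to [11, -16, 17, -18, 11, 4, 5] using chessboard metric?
37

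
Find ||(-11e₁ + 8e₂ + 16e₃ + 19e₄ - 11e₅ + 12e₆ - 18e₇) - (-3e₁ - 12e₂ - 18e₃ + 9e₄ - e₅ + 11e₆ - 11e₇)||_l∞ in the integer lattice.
34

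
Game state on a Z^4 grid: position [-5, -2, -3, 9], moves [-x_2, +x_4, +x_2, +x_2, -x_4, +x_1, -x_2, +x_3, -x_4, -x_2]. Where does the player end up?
(-4, -3, -2, 8)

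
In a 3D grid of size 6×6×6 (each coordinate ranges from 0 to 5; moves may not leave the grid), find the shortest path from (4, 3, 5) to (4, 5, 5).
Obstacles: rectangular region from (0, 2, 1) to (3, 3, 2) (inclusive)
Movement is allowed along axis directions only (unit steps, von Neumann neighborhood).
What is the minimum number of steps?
2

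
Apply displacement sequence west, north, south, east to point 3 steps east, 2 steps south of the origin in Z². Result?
(3, -2)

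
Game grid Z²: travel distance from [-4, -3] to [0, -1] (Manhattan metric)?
6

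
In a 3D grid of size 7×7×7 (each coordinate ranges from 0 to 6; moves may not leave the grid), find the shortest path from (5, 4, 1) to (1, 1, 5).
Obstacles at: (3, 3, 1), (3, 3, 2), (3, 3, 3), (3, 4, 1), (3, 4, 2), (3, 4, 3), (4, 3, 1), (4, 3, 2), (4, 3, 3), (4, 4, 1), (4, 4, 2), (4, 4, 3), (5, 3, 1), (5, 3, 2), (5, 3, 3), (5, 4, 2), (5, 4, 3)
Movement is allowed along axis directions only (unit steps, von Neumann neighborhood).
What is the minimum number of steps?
13
(one shortest path: (5, 4, 1) → (6, 4, 1) → (6, 3, 1) → (6, 2, 1) → (5, 2, 1) → (4, 2, 1) → (3, 2, 1) → (2, 2, 1) → (1, 2, 1) → (1, 1, 1) → (1, 1, 2) → (1, 1, 3) → (1, 1, 4) → (1, 1, 5))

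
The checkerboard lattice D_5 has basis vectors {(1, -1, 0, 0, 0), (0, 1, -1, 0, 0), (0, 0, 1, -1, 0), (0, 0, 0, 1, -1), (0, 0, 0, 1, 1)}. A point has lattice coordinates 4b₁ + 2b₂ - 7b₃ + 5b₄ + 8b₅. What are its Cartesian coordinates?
(4, -2, -9, 20, 3)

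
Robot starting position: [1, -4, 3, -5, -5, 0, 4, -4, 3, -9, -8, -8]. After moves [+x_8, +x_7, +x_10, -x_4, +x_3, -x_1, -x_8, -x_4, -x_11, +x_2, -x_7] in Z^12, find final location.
(0, -3, 4, -7, -5, 0, 4, -4, 3, -8, -9, -8)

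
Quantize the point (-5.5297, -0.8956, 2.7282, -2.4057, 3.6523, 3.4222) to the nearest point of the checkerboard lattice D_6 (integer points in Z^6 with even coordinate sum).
(-5, -1, 3, -2, 4, 3)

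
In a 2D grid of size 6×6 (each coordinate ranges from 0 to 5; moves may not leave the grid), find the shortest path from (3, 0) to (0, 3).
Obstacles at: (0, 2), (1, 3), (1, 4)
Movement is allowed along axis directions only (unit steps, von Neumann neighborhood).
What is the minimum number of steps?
10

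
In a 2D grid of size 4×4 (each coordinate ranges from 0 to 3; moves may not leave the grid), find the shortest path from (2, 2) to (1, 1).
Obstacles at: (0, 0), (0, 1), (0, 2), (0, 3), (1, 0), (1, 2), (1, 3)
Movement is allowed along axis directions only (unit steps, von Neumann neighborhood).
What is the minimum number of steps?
2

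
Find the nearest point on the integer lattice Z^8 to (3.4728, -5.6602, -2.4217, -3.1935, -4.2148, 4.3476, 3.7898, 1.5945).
(3, -6, -2, -3, -4, 4, 4, 2)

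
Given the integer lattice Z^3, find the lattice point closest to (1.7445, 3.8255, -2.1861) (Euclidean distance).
(2, 4, -2)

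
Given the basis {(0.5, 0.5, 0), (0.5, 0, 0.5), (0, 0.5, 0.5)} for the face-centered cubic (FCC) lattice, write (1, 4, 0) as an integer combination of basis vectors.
5b₁ - 3b₂ + 3b₃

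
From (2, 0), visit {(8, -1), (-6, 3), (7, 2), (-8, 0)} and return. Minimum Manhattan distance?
40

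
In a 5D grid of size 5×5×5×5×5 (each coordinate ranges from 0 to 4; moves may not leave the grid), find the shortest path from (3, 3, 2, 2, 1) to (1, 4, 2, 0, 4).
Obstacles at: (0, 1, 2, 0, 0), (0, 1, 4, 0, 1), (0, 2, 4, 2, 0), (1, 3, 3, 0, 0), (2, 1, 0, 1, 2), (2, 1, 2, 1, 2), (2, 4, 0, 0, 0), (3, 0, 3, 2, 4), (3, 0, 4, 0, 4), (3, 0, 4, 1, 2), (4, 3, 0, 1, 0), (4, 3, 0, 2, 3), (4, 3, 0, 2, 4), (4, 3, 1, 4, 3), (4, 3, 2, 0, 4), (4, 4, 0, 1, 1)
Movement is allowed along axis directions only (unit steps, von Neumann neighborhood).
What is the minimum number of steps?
8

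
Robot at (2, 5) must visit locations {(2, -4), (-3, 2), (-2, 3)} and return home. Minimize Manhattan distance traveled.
28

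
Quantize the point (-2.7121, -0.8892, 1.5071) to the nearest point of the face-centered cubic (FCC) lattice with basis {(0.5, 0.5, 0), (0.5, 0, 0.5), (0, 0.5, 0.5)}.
(-2.5, -1, 1.5)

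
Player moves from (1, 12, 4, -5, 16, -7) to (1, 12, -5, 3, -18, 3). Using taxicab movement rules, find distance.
61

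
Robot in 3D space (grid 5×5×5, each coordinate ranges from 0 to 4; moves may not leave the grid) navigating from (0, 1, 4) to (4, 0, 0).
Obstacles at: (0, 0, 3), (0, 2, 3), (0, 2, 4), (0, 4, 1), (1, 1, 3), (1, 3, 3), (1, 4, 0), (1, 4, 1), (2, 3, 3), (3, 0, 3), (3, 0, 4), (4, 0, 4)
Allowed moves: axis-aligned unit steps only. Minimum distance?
9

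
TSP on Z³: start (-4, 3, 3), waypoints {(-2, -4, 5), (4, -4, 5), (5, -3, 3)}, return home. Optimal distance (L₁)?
36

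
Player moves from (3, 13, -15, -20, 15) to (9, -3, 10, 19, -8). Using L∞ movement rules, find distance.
39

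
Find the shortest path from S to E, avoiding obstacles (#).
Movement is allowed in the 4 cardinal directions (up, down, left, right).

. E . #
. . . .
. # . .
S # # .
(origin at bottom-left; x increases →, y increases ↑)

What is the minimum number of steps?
4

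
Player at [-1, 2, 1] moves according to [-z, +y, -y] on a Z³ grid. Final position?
(-1, 2, 0)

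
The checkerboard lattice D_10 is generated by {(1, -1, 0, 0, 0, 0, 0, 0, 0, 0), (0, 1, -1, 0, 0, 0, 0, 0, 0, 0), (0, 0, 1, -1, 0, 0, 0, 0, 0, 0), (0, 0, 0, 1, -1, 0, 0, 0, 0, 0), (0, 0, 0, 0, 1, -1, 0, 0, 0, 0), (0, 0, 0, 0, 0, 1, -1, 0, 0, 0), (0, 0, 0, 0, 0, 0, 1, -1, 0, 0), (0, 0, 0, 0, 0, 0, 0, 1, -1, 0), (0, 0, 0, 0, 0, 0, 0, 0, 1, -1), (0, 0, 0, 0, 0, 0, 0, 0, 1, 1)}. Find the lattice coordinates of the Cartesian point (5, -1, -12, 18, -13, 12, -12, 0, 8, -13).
5b₁ + 4b₂ - 8b₃ + 10b₄ - 3b₅ + 9b₆ - 3b₇ - 3b₈ + 9b₉ - 4b₁₀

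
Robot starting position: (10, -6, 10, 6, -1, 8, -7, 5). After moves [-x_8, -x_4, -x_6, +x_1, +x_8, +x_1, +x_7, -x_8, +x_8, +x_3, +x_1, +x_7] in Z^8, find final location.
(13, -6, 11, 5, -1, 7, -5, 5)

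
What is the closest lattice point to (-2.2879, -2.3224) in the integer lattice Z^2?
(-2, -2)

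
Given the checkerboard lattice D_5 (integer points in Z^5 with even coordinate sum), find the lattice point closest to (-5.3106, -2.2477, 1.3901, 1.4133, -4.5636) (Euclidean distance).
(-5, -2, 1, 1, -5)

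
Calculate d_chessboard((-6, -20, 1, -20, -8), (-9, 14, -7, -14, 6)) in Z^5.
34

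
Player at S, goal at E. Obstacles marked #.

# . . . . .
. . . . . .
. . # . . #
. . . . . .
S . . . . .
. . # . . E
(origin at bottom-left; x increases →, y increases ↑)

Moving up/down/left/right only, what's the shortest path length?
6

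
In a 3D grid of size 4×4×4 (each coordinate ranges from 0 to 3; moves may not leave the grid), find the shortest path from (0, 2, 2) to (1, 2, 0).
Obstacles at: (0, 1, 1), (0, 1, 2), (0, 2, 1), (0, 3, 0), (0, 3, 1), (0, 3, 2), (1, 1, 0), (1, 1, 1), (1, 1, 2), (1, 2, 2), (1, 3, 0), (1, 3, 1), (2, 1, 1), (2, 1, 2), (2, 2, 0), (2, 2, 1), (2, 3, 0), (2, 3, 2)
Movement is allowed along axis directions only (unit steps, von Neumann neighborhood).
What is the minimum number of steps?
9
(one shortest path: (0, 2, 2) → (0, 2, 3) → (0, 1, 3) → (0, 0, 3) → (0, 0, 2) → (0, 0, 1) → (0, 0, 0) → (0, 1, 0) → (0, 2, 0) → (1, 2, 0))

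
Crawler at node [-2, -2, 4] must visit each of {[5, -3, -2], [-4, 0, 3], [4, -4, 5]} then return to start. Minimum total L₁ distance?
40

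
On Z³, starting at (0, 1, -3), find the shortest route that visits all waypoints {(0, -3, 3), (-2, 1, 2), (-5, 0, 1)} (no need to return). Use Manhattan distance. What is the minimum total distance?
22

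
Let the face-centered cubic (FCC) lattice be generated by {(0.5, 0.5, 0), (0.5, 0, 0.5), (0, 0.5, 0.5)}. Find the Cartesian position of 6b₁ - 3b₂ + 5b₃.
(1.5, 5.5, 1)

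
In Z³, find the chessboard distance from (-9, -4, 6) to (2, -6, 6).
11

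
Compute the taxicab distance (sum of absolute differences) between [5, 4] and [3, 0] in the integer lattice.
6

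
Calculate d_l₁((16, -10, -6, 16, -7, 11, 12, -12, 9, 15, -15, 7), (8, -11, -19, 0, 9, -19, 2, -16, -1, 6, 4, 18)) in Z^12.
147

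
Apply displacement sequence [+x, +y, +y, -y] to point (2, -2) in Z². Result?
(3, -1)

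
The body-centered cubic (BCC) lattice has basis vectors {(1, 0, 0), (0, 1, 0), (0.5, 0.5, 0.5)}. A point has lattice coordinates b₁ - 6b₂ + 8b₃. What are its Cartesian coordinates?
(5, -2, 4)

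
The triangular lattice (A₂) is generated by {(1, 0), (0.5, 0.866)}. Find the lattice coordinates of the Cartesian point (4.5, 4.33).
2b₁ + 5b₂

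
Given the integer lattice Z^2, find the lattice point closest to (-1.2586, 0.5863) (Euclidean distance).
(-1, 1)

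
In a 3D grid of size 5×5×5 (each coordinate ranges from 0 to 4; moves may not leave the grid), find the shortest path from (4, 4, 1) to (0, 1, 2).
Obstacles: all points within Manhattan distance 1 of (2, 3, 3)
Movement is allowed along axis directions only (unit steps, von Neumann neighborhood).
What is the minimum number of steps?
8
(one shortest path: (4, 4, 1) → (3, 4, 1) → (2, 4, 1) → (1, 4, 1) → (0, 4, 1) → (0, 3, 1) → (0, 2, 1) → (0, 1, 1) → (0, 1, 2))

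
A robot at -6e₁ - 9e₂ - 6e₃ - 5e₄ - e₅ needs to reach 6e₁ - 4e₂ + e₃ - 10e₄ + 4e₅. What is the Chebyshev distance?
12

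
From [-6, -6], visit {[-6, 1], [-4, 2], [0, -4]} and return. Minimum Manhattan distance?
28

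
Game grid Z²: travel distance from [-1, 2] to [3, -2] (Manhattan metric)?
8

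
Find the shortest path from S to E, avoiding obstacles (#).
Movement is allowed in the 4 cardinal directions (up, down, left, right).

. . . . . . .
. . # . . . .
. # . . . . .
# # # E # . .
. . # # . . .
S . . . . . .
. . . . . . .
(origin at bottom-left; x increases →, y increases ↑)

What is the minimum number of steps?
11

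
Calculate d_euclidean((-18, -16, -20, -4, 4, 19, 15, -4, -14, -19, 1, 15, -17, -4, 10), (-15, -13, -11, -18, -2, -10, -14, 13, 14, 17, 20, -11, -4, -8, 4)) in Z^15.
75.0999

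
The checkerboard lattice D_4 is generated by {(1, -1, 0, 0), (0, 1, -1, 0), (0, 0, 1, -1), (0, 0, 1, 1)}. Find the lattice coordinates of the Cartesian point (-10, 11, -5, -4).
-10b₁ + b₂ - 4b₄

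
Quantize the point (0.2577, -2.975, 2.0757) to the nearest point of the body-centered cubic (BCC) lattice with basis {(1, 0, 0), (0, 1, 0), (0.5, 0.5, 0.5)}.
(0, -3, 2)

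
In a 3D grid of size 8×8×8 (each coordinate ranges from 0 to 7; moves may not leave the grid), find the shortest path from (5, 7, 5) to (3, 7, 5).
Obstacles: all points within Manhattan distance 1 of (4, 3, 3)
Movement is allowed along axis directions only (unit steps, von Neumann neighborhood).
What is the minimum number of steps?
2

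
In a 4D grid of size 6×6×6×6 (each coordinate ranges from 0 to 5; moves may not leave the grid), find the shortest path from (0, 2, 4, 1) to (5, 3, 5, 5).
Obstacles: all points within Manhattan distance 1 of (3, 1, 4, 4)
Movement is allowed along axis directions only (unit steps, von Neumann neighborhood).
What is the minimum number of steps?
11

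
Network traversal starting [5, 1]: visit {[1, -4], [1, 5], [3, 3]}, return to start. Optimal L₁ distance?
26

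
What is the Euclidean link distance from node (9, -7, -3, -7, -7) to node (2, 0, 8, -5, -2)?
15.748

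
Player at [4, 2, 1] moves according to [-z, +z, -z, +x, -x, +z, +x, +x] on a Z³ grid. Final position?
(6, 2, 1)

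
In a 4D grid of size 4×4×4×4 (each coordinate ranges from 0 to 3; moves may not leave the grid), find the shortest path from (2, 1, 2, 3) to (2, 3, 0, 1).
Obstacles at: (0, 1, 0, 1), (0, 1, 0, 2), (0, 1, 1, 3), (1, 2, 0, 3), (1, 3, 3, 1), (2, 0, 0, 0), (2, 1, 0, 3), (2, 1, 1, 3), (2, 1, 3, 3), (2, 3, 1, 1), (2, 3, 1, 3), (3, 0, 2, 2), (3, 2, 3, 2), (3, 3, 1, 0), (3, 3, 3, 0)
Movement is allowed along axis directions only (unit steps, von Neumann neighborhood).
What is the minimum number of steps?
6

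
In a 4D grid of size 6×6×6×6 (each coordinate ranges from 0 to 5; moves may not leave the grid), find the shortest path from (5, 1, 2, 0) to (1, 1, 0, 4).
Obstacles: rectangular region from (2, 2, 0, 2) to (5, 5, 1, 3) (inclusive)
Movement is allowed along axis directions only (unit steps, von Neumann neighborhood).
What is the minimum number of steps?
10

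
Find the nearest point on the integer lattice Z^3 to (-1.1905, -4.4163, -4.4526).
(-1, -4, -4)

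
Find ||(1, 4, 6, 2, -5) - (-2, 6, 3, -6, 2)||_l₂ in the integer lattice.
11.619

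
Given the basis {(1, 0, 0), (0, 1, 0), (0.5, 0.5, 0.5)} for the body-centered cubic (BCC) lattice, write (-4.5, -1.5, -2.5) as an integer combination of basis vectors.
-2b₁ + b₂ - 5b₃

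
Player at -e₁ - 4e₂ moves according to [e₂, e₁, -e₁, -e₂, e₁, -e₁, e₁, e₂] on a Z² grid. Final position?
(0, -3)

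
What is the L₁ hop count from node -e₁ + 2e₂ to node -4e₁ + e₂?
4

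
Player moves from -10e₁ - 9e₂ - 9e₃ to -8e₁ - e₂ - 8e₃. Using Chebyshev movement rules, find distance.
8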